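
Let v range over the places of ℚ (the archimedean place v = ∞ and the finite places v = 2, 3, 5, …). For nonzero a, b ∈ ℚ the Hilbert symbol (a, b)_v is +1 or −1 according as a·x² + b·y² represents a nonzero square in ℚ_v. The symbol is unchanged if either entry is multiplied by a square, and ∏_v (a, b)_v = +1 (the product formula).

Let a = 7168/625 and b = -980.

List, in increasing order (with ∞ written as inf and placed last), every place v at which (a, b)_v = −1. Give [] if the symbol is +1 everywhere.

[2, 5]

(a, b) ≡ (7, -5) mod (ℚ^×)²; places V = {2, 5, 7, ∞}.
(a,b)_7: α=1, u≡1; β=2, v≡1 (mod 7); (1|7)=+1, (1|7)=+1; sign (−1)^0·+1^2·+1^1 = +1.
(a,b)_2: α=10, β=2; u≡7, v≡3 (mod 8); ε(u)ε(v)=1·1, αω(v)=10·1, βω(u)=2·0; sum ≡ 1  ⇒  -1.
(a,b)_∞: sgn(7)=+, sgn(-5)=−, so +1.
(a,b)_5: α=-4, u≡3; β=1, v≡4 (mod 5); (3|5)=-1, (4|5)=+1; sign (−1)^0·-1^1·+1^-4 = -1.
Ram(7, -5) = {2, 5}; no ℚ_2-point on the conic.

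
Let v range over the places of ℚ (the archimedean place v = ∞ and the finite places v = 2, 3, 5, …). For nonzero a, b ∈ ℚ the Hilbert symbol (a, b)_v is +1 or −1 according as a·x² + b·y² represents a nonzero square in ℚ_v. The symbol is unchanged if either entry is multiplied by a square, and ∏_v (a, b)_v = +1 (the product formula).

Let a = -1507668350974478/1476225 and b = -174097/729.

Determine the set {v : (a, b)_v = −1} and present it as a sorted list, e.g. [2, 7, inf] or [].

(a, b) ≡ (-49742, -3553) mod (ℚ^×)²; places V = {2, 3, 5, 7, 11, 17, 19, ∞}.
(a,b)_17: α=3, u≡16; β=1, v≡12 (mod 17); (16|17)=+1, (12|17)=-1; sign (−1)^0·+1^1·-1^3 = -1.
(a,b)_7: α=5, u≡6; β=2, v≡3 (mod 7); (6|7)=-1, (3|7)=-1; sign (−1)^0·-1^2·-1^5 = -1.
(a,b)_19: α=3, u≡5; β=1, v≡2 (mod 19); (5|19)=+1, (2|19)=-1; sign (−1)^1·+1^1·-1^3 = +1.
(a,b)_∞: sgn(-49742)=−, sgn(-3553)=−, so -1.
(a,b)_11: α=3, u≡6; β=1, v≡8 (mod 11); (6|11)=-1, (8|11)=-1; sign (−1)^1·-1^1·-1^3 = -1.
(a,b)_2: α=1, β=0; u≡1, v≡7 (mod 8); ε(u)ε(v)=0·1, αω(v)=1·0, βω(u)=0·0; sum ≡ 0  ⇒  +1.
(a,b)_3: α=-10, u≡1; β=-6, v≡2 (mod 3); (1|3)=+1, (2|3)=-1; sign (−1)^0·+1^-6·-1^-10 = +1.
(a,b)_5: α=-2, u≡3; β=0, v≡2 (mod 5); (3|5)=-1, (2|5)=-1; sign (−1)^0·-1^0·-1^-2 = +1.
|Ram(-49742, -3553)| = 4, even; anisotropic at {7, 11, 17, ∞}.

[7, 11, 17, inf]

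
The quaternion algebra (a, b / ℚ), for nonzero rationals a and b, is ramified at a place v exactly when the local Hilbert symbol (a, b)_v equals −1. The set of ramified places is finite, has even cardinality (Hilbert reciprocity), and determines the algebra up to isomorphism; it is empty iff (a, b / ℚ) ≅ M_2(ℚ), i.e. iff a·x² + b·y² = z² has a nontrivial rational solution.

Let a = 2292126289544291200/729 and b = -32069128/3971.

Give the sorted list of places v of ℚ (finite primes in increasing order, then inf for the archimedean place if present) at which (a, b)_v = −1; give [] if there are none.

(a, b) ≡ (62062, -1799798) mod (ℚ^×)²; places V = {2, 3, 5, 7, 11, 13, 19, 29, 31, ∞}.
(a,b)_11: α=1, u≡2; β=-1, v≡7 (mod 11); (2|11)=-1, (7|11)=-1; sign (−1)^1·-1^-1·-1^1 = -1.
(a,b)_31: α=3, u≡18; β=1, v≡25 (mod 31); (18|31)=+1, (25|31)=+1; sign (−1)^1·+1^1·+1^3 = -1.
(a,b)_13: α=5, u≡12; β=1, v≡4 (mod 13); (12|13)=+1, (4|13)=+1; sign (−1)^0·+1^1·+1^5 = +1.
(a,b)_3: α=-6, u≡1; β=0, v≡1 (mod 3); (1|3)=+1, (1|3)=+1; sign (−1)^0·+1^0·+1^-6 = +1.
(a,b)_7: α=1, u≡4; β=3, v≡5 (mod 7); (4|7)=+1, (5|7)=-1; sign (−1)^1·+1^3·-1^1 = +1.
(a,b)_∞: sgn(62062)=+, sgn(-1799798)=−, so +1.
(a,b)_19: α=0, u≡15; β=-2, v≡2 (mod 19); (15|19)=-1, (2|19)=-1; sign (−1)^0·-1^-2·-1^0 = +1.
(a,b)_5: α=2, u≡2; β=0, v≡2 (mod 5); (2|5)=-1, (2|5)=-1; sign (−1)^0·-1^0·-1^2 = +1.
(a,b)_29: α=2, u≡18; β=1, v≡2 (mod 29); (18|29)=-1, (2|29)=-1; sign (−1)^0·-1^1·-1^2 = -1.
(a,b)_2: α=7, β=3; u≡7, v≡5 (mod 8); ε(u)ε(v)=1·0, αω(v)=7·1, βω(u)=3·0; sum ≡ 1  ⇒  -1.
Ram(62062, -1799798) = {2, 11, 29, 31}; no ℚ_2-point on the conic.

[2, 11, 29, 31]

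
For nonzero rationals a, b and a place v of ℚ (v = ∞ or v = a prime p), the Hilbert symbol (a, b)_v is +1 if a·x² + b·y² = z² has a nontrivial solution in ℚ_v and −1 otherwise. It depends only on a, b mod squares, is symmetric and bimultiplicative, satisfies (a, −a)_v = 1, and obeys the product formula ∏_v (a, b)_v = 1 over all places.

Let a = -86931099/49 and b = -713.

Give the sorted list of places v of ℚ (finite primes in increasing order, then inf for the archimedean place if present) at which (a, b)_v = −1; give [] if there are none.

[31, inf]

Mod squares: a ≡ -19, b ≡ -713. Check v ∈ {∞, 2, 3, 7, 19, 23, 31}.
v=23: a=23^2·(≡9), b=23^1·(≡15) mod 23; (9|23)=+1, (15|23)=-1; (−1)^{2·1·11}·(+1)^1·(-1)^2 = +1.
v=31: a=31^2·(≡12), b=31^1·(≡8) mod 31; (12|31)=-1, (8|31)=+1; (−1)^{2·1·15}·(-1)^1·(+1)^2 = -1.
v=∞: -19 < 0 and -713 < 0  ⇒  (a,b)_∞ = -1.
v=2: v_2(a)=0, v_2(b)=0; units ≡ 5, 7 (mod 8); ε·ε+αω+βω = 0·1+0·0+0·1 ≡ 0  ⇒  (a,b)_2 = +1.
v=19: a=19^1·(≡8), b=19^0·(≡9) mod 19; (8|19)=-1, (9|19)=+1; (−1)^{1·0·9}·(-1)^0·(+1)^1 = +1.
v=3: a=3^2·(≡2), b=3^0·(≡1) mod 3; (2|3)=-1, (1|3)=+1; (−1)^{2·0·1}·(-1)^0·(+1)^2 = +1.
v=7: a=7^-2·(≡4), b=7^0·(≡1) mod 7; (4|7)=+1, (1|7)=+1; (−1)^{-2·0·3}·(+1)^0·(+1)^-2 = +1.
Ram(-19, -713) = {31, ∞}; no ℚ_31-point on the conic.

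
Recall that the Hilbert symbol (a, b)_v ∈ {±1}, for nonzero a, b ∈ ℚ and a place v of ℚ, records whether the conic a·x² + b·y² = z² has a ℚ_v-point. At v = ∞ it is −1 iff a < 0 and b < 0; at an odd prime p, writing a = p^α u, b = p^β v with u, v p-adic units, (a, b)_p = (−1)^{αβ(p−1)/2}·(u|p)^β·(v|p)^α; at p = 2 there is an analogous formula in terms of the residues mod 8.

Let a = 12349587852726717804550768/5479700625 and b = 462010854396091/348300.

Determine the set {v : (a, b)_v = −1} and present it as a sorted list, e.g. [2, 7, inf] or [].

(a, b) ≡ (247, 3886149553) mod (ℚ^×)²; places V = {2, 3, 5, 7, 11, 13, 17, 19, 29, 31, 37, 43, 47, ∞}.
(a,b)_29: α=2, u≡27; β=1, v≡3 (mod 29); (27|29)=-1, (3|29)=-1; sign (−1)^0·-1^1·-1^2 = -1.
(a,b)_37: α=2, u≡10; β=1, v≡8 (mod 37); (10|37)=+1, (8|37)=-1; sign (−1)^0·+1^1·-1^2 = +1.
(a,b)_31: α=2, u≡21; β=1, v≡29 (mod 31); (21|31)=-1, (29|31)=-1; sign (−1)^0·-1^1·-1^2 = -1.
(a,b)_47: α=-2, u≡9; β=0, v≡27 (mod 47); (9|47)=+1, (27|47)=+1; sign (−1)^0·+1^0·+1^-2 = +1.
(a,b)_5: α=-4, u≡3; β=-2, v≡3 (mod 5); (3|5)=-1, (3|5)=-1; sign (−1)^0·-1^-2·-1^-4 = +1.
(a,b)_17: α=2, u≡2; β=2, v≡15 (mod 17); (2|17)=+1, (15|17)=+1; sign (−1)^0·+1^2·+1^2 = +1.
(a,b)_13: α=1, u≡8; β=1, v≡12 (mod 13); (8|13)=-1, (12|13)=+1; sign (−1)^0·-1^1·+1^1 = -1.
(a,b)_3: α=-4, u≡1; β=-4, v≡1 (mod 3); (1|3)=+1, (1|3)=+1; sign (−1)^0·+1^-4·+1^-4 = +1.
(a,b)_11: α=4, u≡5; β=1, v≡1 (mod 11); (5|11)=+1, (1|11)=+1; sign (−1)^0·+1^1·+1^4 = +1.
(a,b)_43: α=2, u≡34; β=-1, v≡18 (mod 43); (34|43)=-1, (18|43)=-1; sign (−1)^0·-1^-1·-1^2 = -1.
(a,b)_7: α=-2, u≡4; β=2, v≡6 (mod 7); (4|7)=+1, (6|7)=-1; sign (−1)^0·+1^2·-1^-2 = +1.
(a,b)_2: α=4, β=-2; u≡7, v≡1 (mod 8); ε(u)ε(v)=1·0, αω(v)=4·0, βω(u)=-2·0; sum ≡ 0  ⇒  +1.
(a,b)_19: α=3, u≡15; β=3, v≡7 (mod 19); (15|19)=-1, (7|19)=+1; sign (−1)^1·-1^3·+1^3 = +1.
(a,b)_∞: sgn(247)=+, sgn(3886149553)=+, so +1.
|Ram(247, 3886149553)| = 4, even; anisotropic at {13, 29, 31, 43}.

[13, 29, 31, 43]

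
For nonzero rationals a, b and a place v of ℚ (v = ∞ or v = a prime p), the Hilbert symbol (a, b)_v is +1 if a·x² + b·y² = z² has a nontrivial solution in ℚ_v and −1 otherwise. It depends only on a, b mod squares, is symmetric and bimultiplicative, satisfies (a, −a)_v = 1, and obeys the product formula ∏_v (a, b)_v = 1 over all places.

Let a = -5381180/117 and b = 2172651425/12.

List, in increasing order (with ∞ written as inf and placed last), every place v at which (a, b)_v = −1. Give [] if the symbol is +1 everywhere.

[17, 19]

Mod squares: a ≡ -1235, b ≡ 51. Check v ∈ {∞, 2, 3, 5, 7, 13, 17, 19}.
v=19: a=19^1·(≡17), b=19^2·(≡13) mod 19; (17|19)=+1, (13|19)=-1; (−1)^{1·2·9}·(+1)^2·(-1)^1 = -1.
v=5: a=5^1·(≡2), b=5^2·(≡1) mod 5; (2|5)=-1, (1|5)=+1; (−1)^{1·2·2}·(-1)^2·(+1)^1 = +1.
v=∞: -1235 < 0 and 51 > 0  ⇒  (a,b)_∞ = +1.
v=13: a=13^-1·(≡3), b=13^0·(≡4) mod 13; (3|13)=+1, (4|13)=+1; (−1)^{-1·0·6}·(+1)^0·(+1)^-1 = +1.
v=3: a=3^-2·(≡1), b=3^-1·(≡2) mod 3; (1|3)=+1, (2|3)=-1; (−1)^{-2·-1·1}·(+1)^-1·(-1)^-2 = +1.
v=2: v_2(a)=2, v_2(b)=-2; units ≡ 5, 3 (mod 8); ε·ε+αω+βω = 0·1+2·1+-2·1 ≡ 0  ⇒  (a,b)_2 = +1.
v=17: a=17^2·(≡11), b=17^3·(≡6) mod 17; (11|17)=-1, (6|17)=-1; (−1)^{2·3·8}·(-1)^3·(-1)^2 = -1.
v=7: a=7^2·(≡2), b=7^2·(≡1) mod 7; (2|7)=+1, (1|7)=+1; (−1)^{2·2·3}·(+1)^2·(+1)^2 = +1.
|Ram(-1235, 51)| = 2, even; anisotropic at {17, 19}.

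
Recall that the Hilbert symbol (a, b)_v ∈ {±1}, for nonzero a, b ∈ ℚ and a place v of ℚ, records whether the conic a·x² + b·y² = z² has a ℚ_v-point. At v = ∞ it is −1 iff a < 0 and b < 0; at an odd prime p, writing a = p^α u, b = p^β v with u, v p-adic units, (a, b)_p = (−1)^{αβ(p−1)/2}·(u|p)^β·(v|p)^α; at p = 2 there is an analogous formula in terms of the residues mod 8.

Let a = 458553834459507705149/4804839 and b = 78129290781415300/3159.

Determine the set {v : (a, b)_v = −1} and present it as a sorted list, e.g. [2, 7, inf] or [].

(a, b) ≡ (13299, 27183) mod (ℚ^×)²; places V = {2, 3, 5, 7, 11, 13, 17, 31, 41, ∞}.
(a,b)_31: α=3, u≡12; β=2, v≡17 (mod 31); (12|31)=-1, (17|31)=-1; sign (−1)^0·-1^2·-1^3 = -1.
(a,b)_2: α=0, β=2; u≡3, v≡7 (mod 8); ε(u)ε(v)=1·1, αω(v)=0·0, βω(u)=2·1; sum ≡ 1  ⇒  -1.
(a,b)_11: α=3, u≡2; β=0, v≡10 (mod 11); (2|11)=-1, (10|11)=-1; sign (−1)^0·-1^0·-1^3 = -1.
(a,b)_13: α=-3, u≡12; β=-1, v≡7 (mod 13); (12|13)=+1, (7|13)=-1; sign (−1)^0·+1^-1·-1^-3 = -1.
(a,b)_41: α=4, u≡14; β=3, v≡35 (mod 41); (14|41)=-1, (35|41)=-1; sign (−1)^0·-1^3·-1^4 = -1.
(a,b)_7: α=2, u≡6; β=4, v≡2 (mod 7); (6|7)=-1, (2|7)=+1; sign (−1)^0·-1^4·+1^2 = +1.
(a,b)_∞: sgn(13299)=+, sgn(27183)=+, so +1.
(a,b)_5: α=0, u≡1; β=2, v≡3 (mod 5); (1|5)=+1, (3|5)=-1; sign (−1)^0·+1^2·-1^0 = +1.
(a,b)_17: α=4, u≡6; β=3, v≡4 (mod 17); (6|17)=-1, (4|17)=+1; sign (−1)^0·-1^3·+1^4 = -1.
(a,b)_3: α=-7, u≡2; β=-5, v≡1 (mod 3); (2|3)=-1, (1|3)=+1; sign (−1)^1·-1^-5·+1^-7 = +1.
(13299, 27183 / ℚ) ramifies at {2, 11, 13, 17, 31, 41}: a division algebra.

[2, 11, 13, 17, 31, 41]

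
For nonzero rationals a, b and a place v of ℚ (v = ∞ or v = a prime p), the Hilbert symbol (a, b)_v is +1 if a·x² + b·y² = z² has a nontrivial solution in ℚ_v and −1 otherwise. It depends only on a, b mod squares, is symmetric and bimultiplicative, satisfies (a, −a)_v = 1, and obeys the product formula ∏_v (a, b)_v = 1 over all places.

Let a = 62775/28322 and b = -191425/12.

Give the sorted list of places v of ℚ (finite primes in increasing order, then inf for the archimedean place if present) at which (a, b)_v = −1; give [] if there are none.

[2, 3]

Mod squares: a ≡ 62, b ≡ -22971. Check v ∈ {∞, 2, 3, 5, 7, 13, 17, 19, 31}.
v=7: a=7^-2·(≡5), b=7^0·(≡5) mod 7; (5|7)=-1, (5|7)=-1; (−1)^{-2·0·3}·(-1)^0·(-1)^-2 = +1.
v=13: a=13^0·(≡3), b=13^1·(≡9) mod 13; (3|13)=+1, (9|13)=+1; (−1)^{0·1·6}·(+1)^1·(+1)^0 = +1.
v=5: a=5^2·(≡3), b=5^2·(≡4) mod 5; (3|5)=-1, (4|5)=+1; (−1)^{2·2·2}·(-1)^2·(+1)^2 = +1.
v=3: a=3^4·(≡2), b=3^-1·(≡2) mod 3; (2|3)=-1, (2|3)=-1; (−1)^{4·-1·1}·(-1)^-1·(-1)^4 = -1.
v=2: v_2(a)=-1, v_2(b)=-2; units ≡ 7, 5 (mod 8); ε·ε+αω+βω = 1·0+-1·1+-2·0 ≡ 1  ⇒  (a,b)_2 = -1.
v=31: a=31^1·(≡25), b=31^1·(≡15) mod 31; (25|31)=+1, (15|31)=-1; (−1)^{1·1·15}·(+1)^1·(-1)^1 = +1.
v=∞: 62 > 0 and -22971 < 0  ⇒  (a,b)_∞ = +1.
v=17: a=17^-2·(≡10), b=17^0·(≡1) mod 17; (10|17)=-1, (1|17)=+1; (−1)^{-2·0·8}·(-1)^0·(+1)^-2 = +1.
v=19: a=19^0·(≡11), b=19^1·(≡17) mod 19; (11|19)=+1, (17|19)=+1; (−1)^{0·1·9}·(+1)^1·(+1)^0 = +1.
(62, -22971 / ℚ) ramifies at {2, 3}: a division algebra.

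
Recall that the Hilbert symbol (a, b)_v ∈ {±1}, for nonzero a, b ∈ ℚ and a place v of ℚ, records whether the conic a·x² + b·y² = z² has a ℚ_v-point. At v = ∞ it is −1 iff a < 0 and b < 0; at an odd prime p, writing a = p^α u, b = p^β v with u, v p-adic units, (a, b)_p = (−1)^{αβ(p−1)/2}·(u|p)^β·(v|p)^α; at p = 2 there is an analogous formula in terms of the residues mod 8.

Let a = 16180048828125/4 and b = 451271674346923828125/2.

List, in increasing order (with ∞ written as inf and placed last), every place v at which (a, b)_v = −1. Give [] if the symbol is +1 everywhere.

[2, 5, 7, 13]

(a, b) ≡ (13, 46410) mod (ℚ^×)²; places V = {2, 3, 5, 7, 13, 17, ∞}.
(a,b)_13: α=1, u≡4; β=1, v≡7 (mod 13); (4|13)=+1, (7|13)=-1; sign (−1)^0·+1^1·-1^1 = -1.
(a,b)_3: α=2, u≡1; β=3, v≡2 (mod 3); (1|3)=+1, (2|3)=-1; sign (−1)^0·+1^3·-1^2 = +1.
(a,b)_7: α=2, u≡5; β=3, v≡2 (mod 7); (5|7)=-1, (2|7)=+1; sign (−1)^0·-1^3·+1^2 = -1.
(a,b)_17: α=2, u≡9; β=3, v≡6 (mod 17); (9|17)=+1, (6|17)=-1; sign (−1)^0·+1^3·-1^2 = +1.
(a,b)_2: α=-2, β=-1; u≡5, v≡5 (mod 8); ε(u)ε(v)=0·0, αω(v)=-2·1, βω(u)=-1·1; sum ≡ 1  ⇒  -1.
(a,b)_5: α=10, u≡3; β=17, v≡2 (mod 5); (3|5)=-1, (2|5)=-1; sign (−1)^0·-1^17·-1^10 = -1.
(a,b)_∞: sgn(13)=+, sgn(46410)=+, so +1.
|Ram(13, 46410)| = 4, even; anisotropic at {2, 5, 7, 13}.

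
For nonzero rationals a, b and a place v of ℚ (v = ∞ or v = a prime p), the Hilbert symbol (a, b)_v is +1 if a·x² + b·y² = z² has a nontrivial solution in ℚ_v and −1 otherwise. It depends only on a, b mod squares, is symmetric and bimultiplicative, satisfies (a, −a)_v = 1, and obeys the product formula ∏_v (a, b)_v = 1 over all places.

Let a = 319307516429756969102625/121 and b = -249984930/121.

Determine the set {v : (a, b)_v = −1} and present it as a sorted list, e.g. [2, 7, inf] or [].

[29, 31]

(a, b) ≡ (46345, -260130) mod (ℚ^×)²; places V = {2, 3, 5, 7, 11, 13, 23, 29, 31, ∞}.
(a,b)_7: α=2, u≡3; β=0, v≡4 (mod 7); (3|7)=-1, (4|7)=+1; sign (−1)^0·-1^0·+1^2 = +1.
(a,b)_31: α=5, u≡18; β=2, v≡3 (mod 31); (18|31)=+1, (3|31)=-1; sign (−1)^0·+1^2·-1^5 = -1.
(a,b)_13: α=3, u≡4; β=1, v≡4 (mod 13); (4|13)=+1, (4|13)=+1; sign (−1)^0·+1^1·+1^3 = +1.
(a,b)_23: α=3, u≡7; β=1, v≡18 (mod 23); (7|23)=-1, (18|23)=+1; sign (−1)^1·-1^1·+1^3 = +1.
(a,b)_3: α=4, u≡1; β=1, v≡2 (mod 3); (1|3)=+1, (2|3)=-1; sign (−1)^0·+1^1·-1^4 = +1.
(a,b)_29: α=2, u≡18; β=1, v≡16 (mod 29); (18|29)=-1, (16|29)=+1; sign (−1)^0·-1^1·+1^2 = -1.
(a,b)_2: α=0, β=1; u≡1, v≡7 (mod 8); ε(u)ε(v)=0·1, αω(v)=0·0, βω(u)=1·0; sum ≡ 0  ⇒  +1.
(a,b)_∞: sgn(46345)=+, sgn(-260130)=−, so +1.
(a,b)_11: α=-2, u≡10; β=-2, v≡3 (mod 11); (10|11)=-1, (3|11)=+1; sign (−1)^0·-1^-2·+1^-2 = +1.
(a,b)_5: α=3, u≡1; β=1, v≡4 (mod 5); (1|5)=+1, (4|5)=+1; sign (−1)^0·+1^1·+1^3 = +1.
(46345, -260130 / ℚ) ramifies at {29, 31}: a division algebra.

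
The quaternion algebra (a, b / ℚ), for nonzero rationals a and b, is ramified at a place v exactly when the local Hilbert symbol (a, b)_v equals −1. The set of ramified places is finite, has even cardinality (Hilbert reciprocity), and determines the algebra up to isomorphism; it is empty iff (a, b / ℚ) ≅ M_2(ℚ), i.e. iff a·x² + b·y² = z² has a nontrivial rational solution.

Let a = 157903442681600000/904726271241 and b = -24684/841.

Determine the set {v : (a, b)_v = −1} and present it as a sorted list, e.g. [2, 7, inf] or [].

(a, b) ≡ (1190, -51) mod (ℚ^×)²; places V = {2, 3, 5, 7, 11, 13, 17, 29, ∞}.
(a,b)_29: α=-6, u≡5; β=-2, v≡24 (mod 29); (5|29)=+1, (24|29)=+1; sign (−1)^0·+1^-2·+1^-6 = +1.
(a,b)_2: α=11, β=2; u≡3, v≡5 (mod 8); ε(u)ε(v)=1·0, αω(v)=11·1, βω(u)=2·1; sum ≡ 1  ⇒  -1.
(a,b)_∞: sgn(1190)=+, sgn(-51)=−, so +1.
(a,b)_13: α=-2, u≡11; β=0, v≡9 (mod 13); (11|13)=-1, (9|13)=+1; sign (−1)^0·-1^0·+1^-2 = +1.
(a,b)_3: α=-2, u≡2; β=1, v≡1 (mod 3); (2|3)=-1, (1|3)=+1; sign (−1)^0·-1^1·+1^-2 = -1.
(a,b)_17: α=3, u≡16; β=1, v≡14 (mod 17); (16|17)=+1, (14|17)=-1; sign (−1)^0·+1^1·-1^3 = -1.
(a,b)_5: α=5, u≡2; β=0, v≡1 (mod 5); (2|5)=-1, (1|5)=+1; sign (−1)^0·-1^0·+1^5 = +1.
(a,b)_7: α=3, u≡4; β=0, v≡5 (mod 7); (4|7)=+1, (5|7)=-1; sign (−1)^0·+1^0·-1^3 = -1.
(a,b)_11: α=4, u≡6; β=2, v≡1 (mod 11); (6|11)=-1, (1|11)=+1; sign (−1)^0·-1^2·+1^4 = +1.
Ram(1190, -51) = {2, 3, 7, 17}; no ℚ_2-point on the conic.

[2, 3, 7, 17]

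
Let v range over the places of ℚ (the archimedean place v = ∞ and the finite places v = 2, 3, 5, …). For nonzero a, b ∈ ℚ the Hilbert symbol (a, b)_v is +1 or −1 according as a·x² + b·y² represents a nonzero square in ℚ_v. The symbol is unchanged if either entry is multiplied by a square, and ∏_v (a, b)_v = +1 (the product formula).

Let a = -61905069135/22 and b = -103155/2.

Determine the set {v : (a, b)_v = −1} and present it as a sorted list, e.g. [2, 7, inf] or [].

Mod squares: a ≡ -170170, b ≡ -390. Check v ∈ {∞, 2, 3, 5, 7, 11, 13, 17, 23, 41}.
v=17: a=17^1·(≡12), b=17^0·(≡9) mod 17; (12|17)=-1, (9|17)=+1; (−1)^{1·0·8}·(-1)^0·(+1)^1 = +1.
v=23: a=23^2·(≡11), b=23^2·(≡6) mod 23; (11|23)=-1, (6|23)=+1; (−1)^{2·2·11}·(-1)^2·(+1)^2 = +1.
v=11: a=11^-1·(≡7), b=11^0·(≡7) mod 11; (7|11)=-1, (7|11)=-1; (−1)^{-1·0·5}·(-1)^0·(-1)^-1 = -1.
v=5: a=5^1·(≡4), b=5^1·(≡2) mod 5; (4|5)=+1, (2|5)=-1; (−1)^{1·1·2}·(+1)^1·(-1)^1 = -1.
v=13: a=13^1·(≡4), b=13^1·(≡4) mod 13; (4|13)=+1, (4|13)=+1; (−1)^{1·1·6}·(+1)^1·(+1)^1 = +1.
v=3: a=3^2·(≡2), b=3^1·(≡2) mod 3; (2|3)=-1, (2|3)=-1; (−1)^{2·1·1}·(-1)^1·(-1)^2 = -1.
v=2: v_2(a)=-1, v_2(b)=-1; units ≡ 3, 5 (mod 8); ε·ε+αω+βω = 1·0+-1·1+-1·1 ≡ 0  ⇒  (a,b)_2 = +1.
v=∞: -170170 < 0 and -390 < 0  ⇒  (a,b)_∞ = -1.
v=7: a=7^1·(≡1), b=7^0·(≡2) mod 7; (1|7)=+1, (2|7)=+1; (−1)^{1·0·3}·(+1)^0·(+1)^1 = +1.
v=41: a=41^2·(≡33), b=41^0·(≡21) mod 41; (33|41)=+1, (21|41)=+1; (−1)^{2·0·20}·(+1)^0·(+1)^2 = +1.
Ram(-170170, -390) = {3, 5, 11, ∞}; no ℚ_3-point on the conic.

[3, 5, 11, inf]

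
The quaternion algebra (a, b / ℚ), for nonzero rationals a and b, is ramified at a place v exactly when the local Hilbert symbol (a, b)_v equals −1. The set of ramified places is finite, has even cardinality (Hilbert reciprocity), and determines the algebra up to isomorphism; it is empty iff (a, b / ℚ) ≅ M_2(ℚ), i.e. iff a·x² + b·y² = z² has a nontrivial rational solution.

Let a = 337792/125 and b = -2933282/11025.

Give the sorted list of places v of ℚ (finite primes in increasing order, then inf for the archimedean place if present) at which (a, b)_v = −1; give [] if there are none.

[5, 7, 17, 29]

(a, b) ≡ (26390, -24242) mod (ℚ^×)²; places V = {2, 3, 5, 7, 11, 13, 17, 23, 29, 31, ∞}.
(a,b)_5: α=-3, u≡2; β=-2, v≡3 (mod 5); (2|5)=-1, (3|5)=-1; sign (−1)^0·-1^-2·-1^-3 = -1.
(a,b)_29: α=1, u≡15; β=0, v≡2 (mod 29); (15|29)=-1, (2|29)=-1; sign (−1)^0·-1^0·-1^1 = -1.
(a,b)_7: α=1, u≡2; β=-2, v≡5 (mod 7); (2|7)=+1, (5|7)=-1; sign (−1)^0·+1^-2·-1^1 = -1.
(a,b)_17: α=0, u≡6; β=1, v≡8 (mod 17); (6|17)=-1, (8|17)=+1; sign (−1)^0·-1^1·+1^0 = -1.
(a,b)_2: α=7, β=1; u≡3, v≡7 (mod 8); ε(u)ε(v)=1·1, αω(v)=7·0, βω(u)=1·1; sum ≡ 0  ⇒  +1.
(a,b)_∞: sgn(26390)=+, sgn(-24242)=−, so +1.
(a,b)_31: α=0, u≡16; β=1, v≡15 (mod 31); (16|31)=+1, (15|31)=-1; sign (−1)^0·+1^1·-1^0 = +1.
(a,b)_13: α=1, u≡11; β=0, v≡12 (mod 13); (11|13)=-1, (12|13)=+1; sign (−1)^0·-1^0·+1^1 = +1.
(a,b)_23: α=0, u≡6; β=1, v≡3 (mod 23); (6|23)=+1, (3|23)=+1; sign (−1)^0·+1^1·+1^0 = +1.
(a,b)_11: α=0, u≡1; β=2, v≡8 (mod 11); (1|11)=+1, (8|11)=-1; sign (−1)^0·+1^2·-1^0 = +1.
(a,b)_3: α=0, u≡2; β=-2, v≡1 (mod 3); (2|3)=-1, (1|3)=+1; sign (−1)^0·-1^-2·+1^0 = +1.
(26390, -24242 / ℚ) ramifies at {5, 7, 17, 29}: a division algebra.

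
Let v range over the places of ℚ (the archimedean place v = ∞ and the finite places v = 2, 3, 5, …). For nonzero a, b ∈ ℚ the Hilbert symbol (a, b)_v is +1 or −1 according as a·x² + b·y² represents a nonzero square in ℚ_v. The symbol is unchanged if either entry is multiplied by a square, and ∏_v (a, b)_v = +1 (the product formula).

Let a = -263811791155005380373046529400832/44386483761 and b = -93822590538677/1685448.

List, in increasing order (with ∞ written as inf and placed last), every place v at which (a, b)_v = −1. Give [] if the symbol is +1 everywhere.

Mod squares: a ≡ -189658, b ≡ -2931543706. Check v ∈ {∞, 2, 3, 7, 11, 13, 17, 19, 23, 29, 31, 41}.
v=17: a=17^-4·(≡3), b=17^-2·(≡3) mod 17; (3|17)=-1, (3|17)=-1; (−1)^{-4·-2·8}·(-1)^-2·(-1)^-4 = +1.
v=41: a=41^2·(≡16), b=41^1·(≡21) mod 41; (16|41)=+1, (21|41)=+1; (−1)^{2·1·20}·(+1)^1·(+1)^2 = +1.
v=23: a=23^5·(≡5), b=23^3·(≡7) mod 23; (5|23)=-1, (7|23)=-1; (−1)^{5·3·11}·(-1)^3·(-1)^5 = -1.
v=31: a=31^3·(≡14), b=31^1·(≡18) mod 31; (14|31)=+1, (18|31)=+1; (−1)^{3·1·15}·(+1)^1·(+1)^3 = -1.
v=2: v_2(a)=13, v_2(b)=-3; units ≡ 3, 3 (mod 8); ε·ε+αω+βω = 1·1+13·1+-3·1 ≡ 1  ⇒  (a,b)_2 = -1.
v=19: a=19^3·(≡13), b=19^1·(≡11) mod 19; (13|19)=-1, (11|19)=+1; (−1)^{3·1·9}·(-1)^1·(+1)^3 = +1.
v=3: a=3^-12·(≡2), b=3^-6·(≡2) mod 3; (2|3)=-1, (2|3)=-1; (−1)^{-12·-6·1}·(-1)^-6·(-1)^-12 = +1.
v=7: a=7^1·(≡6), b=7^1·(≡6) mod 7; (6|7)=-1, (6|7)=-1; (−1)^{1·1·3}·(-1)^1·(-1)^1 = -1.
v=29: a=29^2·(≡12), b=29^1·(≡7) mod 29; (12|29)=-1, (7|29)=+1; (−1)^{2·1·14}·(-1)^1·(+1)^2 = -1.
v=11: a=11^4·(≡4), b=11^2·(≡8) mod 11; (4|11)=+1, (8|11)=-1; (−1)^{4·2·5}·(+1)^2·(-1)^4 = +1.
v=13: a=13^2·(≡9), b=13^1·(≡2) mod 13; (9|13)=+1, (2|13)=-1; (−1)^{2·1·6}·(+1)^1·(-1)^2 = +1.
v=∞: -189658 < 0 and -2931543706 < 0  ⇒  (a,b)_∞ = -1.
|Ram(-189658, -2931543706)| = 6, even; anisotropic at {2, 7, 23, 29, 31, ∞}.

[2, 7, 23, 29, 31, inf]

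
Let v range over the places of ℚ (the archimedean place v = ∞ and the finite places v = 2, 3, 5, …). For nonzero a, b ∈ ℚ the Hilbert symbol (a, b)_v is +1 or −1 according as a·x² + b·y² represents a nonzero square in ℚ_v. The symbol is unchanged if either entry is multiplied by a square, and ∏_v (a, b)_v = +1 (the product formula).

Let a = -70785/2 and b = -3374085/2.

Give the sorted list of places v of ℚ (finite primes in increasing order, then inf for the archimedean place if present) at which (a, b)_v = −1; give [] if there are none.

(a, b) ≡ (-130, -330) mod (ℚ^×)²; places V = {2, 3, 5, 11, 13, ∞}.
(a,b)_5: α=1, u≡4; β=1, v≡4 (mod 5); (4|5)=+1, (4|5)=+1; sign (−1)^0·+1^1·+1^1 = +1.
(a,b)_∞: sgn(-130)=−, sgn(-330)=−, so -1.
(a,b)_13: α=1, u≡1; β=2, v≡8 (mod 13); (1|13)=+1, (8|13)=-1; sign (−1)^0·+1^2·-1^1 = -1.
(a,b)_11: α=2, u≡10; β=3, v≡3 (mod 11); (10|11)=-1, (3|11)=+1; sign (−1)^0·-1^3·+1^2 = -1.
(a,b)_2: α=-1, β=-1; u≡7, v≡3 (mod 8); ε(u)ε(v)=1·1, αω(v)=-1·1, βω(u)=-1·0; sum ≡ 0  ⇒  +1.
(a,b)_3: α=2, u≡2; β=1, v≡1 (mod 3); (2|3)=-1, (1|3)=+1; sign (−1)^0·-1^1·+1^2 = -1.
Ram(-130, -330) = {3, 11, 13, ∞}; no ℚ_3-point on the conic.

[3, 11, 13, inf]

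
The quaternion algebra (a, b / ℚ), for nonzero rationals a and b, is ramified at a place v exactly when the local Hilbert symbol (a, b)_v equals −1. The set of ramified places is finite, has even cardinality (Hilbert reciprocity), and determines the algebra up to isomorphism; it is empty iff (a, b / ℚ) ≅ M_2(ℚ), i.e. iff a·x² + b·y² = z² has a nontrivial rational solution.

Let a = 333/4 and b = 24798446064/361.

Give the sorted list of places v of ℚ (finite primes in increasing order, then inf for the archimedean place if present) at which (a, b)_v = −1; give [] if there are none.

(a, b) ≡ (37, 1591) mod (ℚ^×)²; places V = {2, 3, 7, 19, 37, 43, 47, ∞}.
(a,b)_43: α=0, u≡8; β=1, v≡28 (mod 43); (8|43)=-1, (28|43)=-1; sign (−1)^0·-1^1·-1^0 = -1.
(a,b)_∞: sgn(37)=+, sgn(1591)=+, so +1.
(a,b)_2: α=-2, β=4; u≡5, v≡7 (mod 8); ε(u)ε(v)=0·1, αω(v)=-2·0, βω(u)=4·1; sum ≡ 0  ⇒  +1.
(a,b)_3: α=2, u≡1; β=2, v≡1 (mod 3); (1|3)=+1, (1|3)=+1; sign (−1)^0·+1^2·+1^2 = +1.
(a,b)_7: α=0, u≡1; β=2, v≡1 (mod 7); (1|7)=+1, (1|7)=+1; sign (−1)^0·+1^2·+1^0 = +1.
(a,b)_19: α=0, u≡12; β=-2, v≡15 (mod 19); (12|19)=-1, (15|19)=-1; sign (−1)^0·-1^-2·-1^0 = +1.
(a,b)_37: α=1, u≡30; β=1, v≡18 (mod 37); (30|37)=+1, (18|37)=-1; sign (−1)^0·+1^1·-1^1 = -1.
(a,b)_47: α=0, u≡1; β=2, v≡31 (mod 47); (1|47)=+1, (31|47)=-1; sign (−1)^0·+1^2·-1^0 = +1.
Ram(37, 1591) = {37, 43}; no ℚ_37-point on the conic.

[37, 43]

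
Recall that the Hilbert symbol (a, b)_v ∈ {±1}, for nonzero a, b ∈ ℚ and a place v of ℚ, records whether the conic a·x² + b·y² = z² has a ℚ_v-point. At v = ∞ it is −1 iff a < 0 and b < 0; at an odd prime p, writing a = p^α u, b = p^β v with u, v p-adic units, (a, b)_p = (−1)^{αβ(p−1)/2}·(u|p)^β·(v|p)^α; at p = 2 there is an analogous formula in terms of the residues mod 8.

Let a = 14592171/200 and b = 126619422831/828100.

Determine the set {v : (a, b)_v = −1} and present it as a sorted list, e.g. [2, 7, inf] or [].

Mod squares: a ≡ 21318, b ≡ 12919031. Check v ∈ {∞, 2, 3, 5, 7, 11, 13, 17, 19, 23, 37, 47}.
v=13: a=13^0·(≡7), b=13^-2·(≡8) mod 13; (7|13)=-1, (8|13)=-1; (−1)^{0·-2·6}·(-1)^-2·(-1)^0 = +1.
v=2: v_2(a)=-3, v_2(b)=-2; units ≡ 3, 7 (mod 8); ε·ε+αω+βω = 1·1+-3·0+-2·1 ≡ 1  ⇒  (a,b)_2 = -1.
v=11: a=11^1·(≡8), b=11^2·(≡3) mod 11; (8|11)=-1, (3|11)=+1; (−1)^{1·2·5}·(-1)^2·(+1)^1 = +1.
v=47: a=47^0·(≡42), b=47^1·(≡7) mod 47; (42|47)=+1, (7|47)=+1; (−1)^{0·1·23}·(+1)^1·(+1)^0 = +1.
v=3: a=3^1·(≡2), b=3^4·(≡2) mod 3; (2|3)=-1, (2|3)=-1; (−1)^{1·4·1}·(-1)^4·(-1)^1 = -1.
v=17: a=17^1·(≡13), b=17^1·(≡1) mod 17; (13|17)=+1, (1|17)=+1; (−1)^{1·1·8}·(+1)^1·(+1)^1 = +1.
v=7: a=7^0·(≡5), b=7^-2·(≡3) mod 7; (5|7)=-1, (3|7)=-1; (−1)^{0·-2·3}·(-1)^-2·(-1)^0 = +1.
v=23: a=23^0·(≡19), b=23^1·(≡11) mod 23; (19|23)=-1, (11|23)=-1; (−1)^{0·1·11}·(-1)^1·(-1)^0 = -1.
v=∞: 21318 > 0 and 12919031 > 0  ⇒  (a,b)_∞ = +1.
v=5: a=5^-2·(≡2), b=5^-2·(≡4) mod 5; (2|5)=-1, (4|5)=+1; (−1)^{-2·-2·2}·(-1)^-2·(+1)^-2 = +1.
v=37: a=37^2·(≡15), b=37^1·(≡8) mod 37; (15|37)=-1, (8|37)=-1; (−1)^{2·1·18}·(-1)^1·(-1)^2 = -1.
v=19: a=19^1·(≡1), b=19^1·(≡3) mod 19; (1|19)=+1, (3|19)=-1; (−1)^{1·1·9}·(+1)^1·(-1)^1 = +1.
Ram(21318, 12919031) = {2, 3, 23, 37}; no ℚ_2-point on the conic.

[2, 3, 23, 37]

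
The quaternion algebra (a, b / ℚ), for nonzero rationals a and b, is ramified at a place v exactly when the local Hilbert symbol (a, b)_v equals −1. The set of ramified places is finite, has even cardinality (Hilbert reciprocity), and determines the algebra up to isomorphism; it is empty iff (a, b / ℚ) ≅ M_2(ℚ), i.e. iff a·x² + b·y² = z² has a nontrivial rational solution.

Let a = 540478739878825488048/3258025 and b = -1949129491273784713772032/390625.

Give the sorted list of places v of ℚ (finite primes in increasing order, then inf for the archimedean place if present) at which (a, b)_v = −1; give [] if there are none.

(a, b) ≡ (43541267, -16687) mod (ℚ^×)²; places V = {2, 3, 5, 7, 11, 17, 19, 29, 31, 37, 41, ∞}.
(a,b)_31: α=3, u≡18; β=2, v≡30 (mod 31); (18|31)=+1, (30|31)=-1; sign (−1)^0·+1^2·-1^3 = -1.
(a,b)_17: α=1, u≡6; β=2, v≡7 (mod 17); (6|17)=-1, (7|17)=-1; sign (−1)^0·-1^2·-1^1 = -1.
(a,b)_∞: sgn(43541267)=+, sgn(-16687)=−, so +1.
(a,b)_2: α=4, β=10; u≡3, v≡1 (mod 8); ε(u)ε(v)=1·0, αω(v)=4·0, βω(u)=10·1; sum ≡ 0  ⇒  +1.
(a,b)_7: α=3, u≡1; β=4, v≡4 (mod 7); (1|7)=+1, (4|7)=+1; sign (−1)^0·+1^4·+1^3 = +1.
(a,b)_3: α=4, u≡2; β=0, v≡2 (mod 3); (2|3)=-1, (2|3)=-1; sign (−1)^0·-1^0·-1^4 = +1.
(a,b)_37: α=1, u≡5; β=1, v≡28 (mod 37); (5|37)=-1, (28|37)=+1; sign (−1)^0·-1^1·+1^1 = -1.
(a,b)_29: α=1, u≡7; β=2, v≡18 (mod 29); (7|29)=+1, (18|29)=-1; sign (−1)^0·+1^2·-1^1 = -1.
(a,b)_5: α=-2, u≡3; β=-8, v≡3 (mod 5); (3|5)=-1, (3|5)=-1; sign (−1)^0·-1^-8·-1^-2 = +1.
(a,b)_19: α=-4, u≡13; β=0, v≡15 (mod 19); (13|19)=-1, (15|19)=-1; sign (−1)^0·-1^0·-1^-4 = +1.
(a,b)_41: α=2, u≡39; β=3, v≡15 (mod 41); (39|41)=+1, (15|41)=-1; sign (−1)^0·+1^3·-1^2 = +1.
(a,b)_11: α=3, u≡6; β=3, v≡9 (mod 11); (6|11)=-1, (9|11)=+1; sign (−1)^1·-1^3·+1^3 = +1.
|Ram(43541267, -16687)| = 4, even; anisotropic at {17, 29, 31, 37}.

[17, 29, 31, 37]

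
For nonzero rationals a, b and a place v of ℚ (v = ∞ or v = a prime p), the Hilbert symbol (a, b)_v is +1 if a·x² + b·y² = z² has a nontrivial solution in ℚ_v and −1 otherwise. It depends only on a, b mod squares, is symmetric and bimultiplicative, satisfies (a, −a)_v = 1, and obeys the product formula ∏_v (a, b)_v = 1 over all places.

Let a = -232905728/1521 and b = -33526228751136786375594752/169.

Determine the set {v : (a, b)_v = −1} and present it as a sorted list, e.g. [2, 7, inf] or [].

[29, 31, 37, inf]

(a, b) ≡ (-227447, -47027) mod (ℚ^×)²; places V = {2, 3, 11, 13, 23, 29, 31, 37, 41, ∞}.
(a,b)_11: α=1, u≡1; β=4, v≡4 (mod 11); (1|11)=+1, (4|11)=+1; sign (−1)^0·+1^4·+1^1 = +1.
(a,b)_3: α=-2, u≡1; β=0, v≡1 (mod 3); (1|3)=+1, (1|3)=+1; sign (−1)^0·+1^0·+1^-2 = +1.
(a,b)_13: α=-2, u≡4; β=-2, v≡2 (mod 13); (4|13)=+1, (2|13)=-1; sign (−1)^0·+1^-2·-1^-2 = +1.
(a,b)_37: α=0, u≡24; β=1, v≡31 (mod 37); (24|37)=-1, (31|37)=-1; sign (−1)^0·-1^1·-1^0 = -1.
(a,b)_∞: sgn(-227447)=−, sgn(-47027)=−, so -1.
(a,b)_23: α=1, u≡4; β=4, v≡4 (mod 23); (4|23)=+1, (4|23)=+1; sign (−1)^0·+1^4·+1^1 = +1.
(a,b)_29: α=1, u≡20; β=4, v≡18 (mod 29); (20|29)=+1, (18|29)=-1; sign (−1)^0·+1^4·-1^1 = -1.
(a,b)_2: α=10, β=8; u≡1, v≡5 (mod 8); ε(u)ε(v)=0·0, αω(v)=10·1, βω(u)=8·0; sum ≡ 0  ⇒  +1.
(a,b)_31: α=1, u≡5; β=3, v≡25 (mod 31); (5|31)=+1, (25|31)=+1; sign (−1)^1·+1^3·+1^1 = -1.
(a,b)_41: α=0, u≡5; β=1, v≡2 (mod 41); (5|41)=+1, (2|41)=+1; sign (−1)^0·+1^1·+1^0 = +1.
|Ram(-227447, -47027)| = 4, even; anisotropic at {29, 31, 37, ∞}.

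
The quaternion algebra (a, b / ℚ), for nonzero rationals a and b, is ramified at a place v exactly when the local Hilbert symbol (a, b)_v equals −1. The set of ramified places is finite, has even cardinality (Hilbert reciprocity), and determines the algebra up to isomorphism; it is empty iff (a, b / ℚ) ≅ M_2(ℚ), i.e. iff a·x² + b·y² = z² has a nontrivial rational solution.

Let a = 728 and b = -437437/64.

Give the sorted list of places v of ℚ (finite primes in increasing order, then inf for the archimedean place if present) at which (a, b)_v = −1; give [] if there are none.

Mod squares: a ≡ 182, b ≡ -437437. Check v ∈ {∞, 2, 7, 11, 13, 19, 23}.
v=7: a=7^1·(≡6), b=7^1·(≡5) mod 7; (6|7)=-1, (5|7)=-1; (−1)^{1·1·3}·(-1)^1·(-1)^1 = -1.
v=2: v_2(a)=3, v_2(b)=-6; units ≡ 3, 3 (mod 8); ε·ε+αω+βω = 1·1+3·1+-6·1 ≡ 0  ⇒  (a,b)_2 = +1.
v=11: a=11^0·(≡2), b=11^1·(≡1) mod 11; (2|11)=-1, (1|11)=+1; (−1)^{0·1·5}·(-1)^1·(+1)^0 = -1.
v=19: a=19^0·(≡6), b=19^1·(≡17) mod 19; (6|19)=+1, (17|19)=+1; (−1)^{0·1·9}·(+1)^1·(+1)^0 = +1.
v=13: a=13^1·(≡4), b=13^1·(≡5) mod 13; (4|13)=+1, (5|13)=-1; (−1)^{1·1·6}·(+1)^1·(-1)^1 = -1.
v=23: a=23^0·(≡15), b=23^1·(≡18) mod 23; (15|23)=-1, (18|23)=+1; (−1)^{0·1·11}·(-1)^1·(+1)^0 = -1.
v=∞: 182 > 0 and -437437 < 0  ⇒  (a,b)_∞ = +1.
|Ram(182, -437437)| = 4, even; anisotropic at {7, 11, 13, 23}.

[7, 11, 13, 23]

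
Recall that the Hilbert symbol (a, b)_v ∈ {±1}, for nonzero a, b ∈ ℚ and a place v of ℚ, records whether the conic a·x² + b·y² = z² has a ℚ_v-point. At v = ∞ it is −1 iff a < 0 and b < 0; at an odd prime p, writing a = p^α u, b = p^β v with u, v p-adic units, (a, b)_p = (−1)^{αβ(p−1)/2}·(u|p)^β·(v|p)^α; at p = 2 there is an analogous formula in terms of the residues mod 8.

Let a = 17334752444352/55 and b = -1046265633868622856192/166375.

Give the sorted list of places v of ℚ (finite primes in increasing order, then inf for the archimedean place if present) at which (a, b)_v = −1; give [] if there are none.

[7, 11, 17, 29]

(a, b) ≡ (385, -10818885) mod (ℚ^×)²; places V = {2, 3, 5, 7, 11, 17, 19, 29, ∞}.
(a,b)_∞: sgn(385)=+, sgn(-10818885)=−, so +1.
(a,b)_19: α=2, u≡16; β=3, v≡3 (mod 19); (16|19)=+1, (3|19)=-1; sign (−1)^0·+1^3·-1^2 = +1.
(a,b)_2: α=6, β=18; u≡1, v≡3 (mod 8); ε(u)ε(v)=0·1, αω(v)=6·1, βω(u)=18·0; sum ≡ 0  ⇒  +1.
(a,b)_29: α=2, u≡19; β=1, v≡9 (mod 29); (19|29)=-1, (9|29)=+1; sign (−1)^0·-1^1·+1^2 = -1.
(a,b)_5: α=-1, u≡2; β=-3, v≡3 (mod 5); (2|5)=-1, (3|5)=-1; sign (−1)^0·-1^-3·-1^-1 = +1.
(a,b)_11: α=-1, u≡7; β=-3, v≡6 (mod 11); (7|11)=-1, (6|11)=-1; sign (−1)^1·-1^-3·-1^-1 = -1.
(a,b)_7: α=3, u≡5; β=5, v≡5 (mod 7); (5|7)=-1, (5|7)=-1; sign (−1)^1·-1^5·-1^3 = -1.
(a,b)_17: α=2, u≡3; β=3, v≡10 (mod 17); (3|17)=-1, (10|17)=-1; sign (−1)^0·-1^3·-1^2 = -1.
(a,b)_3: α=2, u≡1; β=5, v≡2 (mod 3); (1|3)=+1, (2|3)=-1; sign (−1)^0·+1^5·-1^2 = +1.
(385, -10818885 / ℚ) ramifies at {7, 11, 17, 29}: a division algebra.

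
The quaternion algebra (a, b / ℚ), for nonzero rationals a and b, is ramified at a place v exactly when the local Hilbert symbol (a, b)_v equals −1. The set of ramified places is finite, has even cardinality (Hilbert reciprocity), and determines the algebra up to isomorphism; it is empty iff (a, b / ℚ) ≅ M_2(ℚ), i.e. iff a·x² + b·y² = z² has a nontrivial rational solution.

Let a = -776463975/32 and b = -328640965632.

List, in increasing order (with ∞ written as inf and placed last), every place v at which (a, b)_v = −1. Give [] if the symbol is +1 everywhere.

(a, b) ≡ (-798, -4123) mod (ℚ^×)²; places V = {2, 3, 5, 7, 19, 31, ∞}.
(a,b)_∞: sgn(-798)=−, sgn(-4123)=−, so -1.
(a,b)_19: α=1, u≡15; β=1, v≡6 (mod 19); (15|19)=-1, (6|19)=+1; sign (−1)^1·-1^1·+1^1 = +1.
(a,b)_7: α=1, u≡6; β=1, v≡5 (mod 7); (6|7)=-1, (5|7)=-1; sign (−1)^1·-1^1·-1^1 = -1.
(a,b)_5: α=2, u≡3; β=0, v≡3 (mod 5); (3|5)=-1, (3|5)=-1; sign (−1)^0·-1^0·-1^2 = +1.
(a,b)_31: α=2, u≡9; β=3, v≡15 (mod 31); (9|31)=+1, (15|31)=-1; sign (−1)^0·+1^3·-1^2 = +1.
(a,b)_3: α=5, u≡1; β=4, v≡2 (mod 3); (1|3)=+1, (2|3)=-1; sign (−1)^0·+1^4·-1^5 = -1.
(a,b)_2: α=-5, β=10; u≡1, v≡5 (mod 8); ε(u)ε(v)=0·0, αω(v)=-5·1, βω(u)=10·0; sum ≡ 1  ⇒  -1.
Ram(-798, -4123) = {2, 3, 7, ∞}; no ℚ_2-point on the conic.

[2, 3, 7, inf]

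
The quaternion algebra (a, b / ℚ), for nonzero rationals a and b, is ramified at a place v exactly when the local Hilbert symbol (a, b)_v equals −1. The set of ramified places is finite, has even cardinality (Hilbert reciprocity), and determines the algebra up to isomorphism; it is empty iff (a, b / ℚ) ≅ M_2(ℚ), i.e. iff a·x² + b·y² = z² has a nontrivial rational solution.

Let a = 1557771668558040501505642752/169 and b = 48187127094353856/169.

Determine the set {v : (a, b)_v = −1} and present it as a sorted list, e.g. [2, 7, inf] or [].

Mod squares: a ≡ 838457, b ≡ 119. Check v ∈ {∞, 2, 3, 7, 13, 17, 31, 37, 43}.
v=3: a=3^6·(≡2), b=3^2·(≡2) mod 3; (2|3)=-1, (2|3)=-1; (−1)^{6·2·1}·(-1)^2·(-1)^6 = +1.
v=13: a=13^-2·(≡10), b=13^-2·(≡11) mod 13; (10|13)=+1, (11|13)=-1; (−1)^{-2·-2·6}·(+1)^-2·(-1)^-2 = +1.
v=7: a=7^2·(≡1), b=7^1·(≡5) mod 7; (1|7)=+1, (5|7)=-1; (−1)^{2·1·3}·(+1)^1·(-1)^2 = +1.
v=37: a=37^3·(≡20), b=37^2·(≡18) mod 37; (20|37)=-1, (18|37)=-1; (−1)^{3·2·18}·(-1)^2·(-1)^3 = -1.
v=43: a=43^3·(≡20), b=43^2·(≡20) mod 43; (20|43)=-1, (20|43)=-1; (−1)^{3·2·21}·(-1)^2·(-1)^3 = -1.
v=2: v_2(a)=8, v_2(b)=6; units ≡ 1, 7 (mod 8); ε·ε+αω+βω = 0·1+8·0+6·0 ≡ 0  ⇒  (a,b)_2 = +1.
v=31: a=31^3·(≡29), b=31^2·(≡15) mod 31; (29|31)=-1, (15|31)=-1; (−1)^{3·2·15}·(-1)^2·(-1)^3 = -1.
v=17: a=17^5·(≡16), b=17^3·(≡3) mod 17; (16|17)=+1, (3|17)=-1; (−1)^{5·3·8}·(+1)^3·(-1)^5 = -1.
v=∞: 838457 > 0 and 119 > 0  ⇒  (a,b)_∞ = +1.
Ram(838457, 119) = {17, 31, 37, 43}; no ℚ_17-point on the conic.

[17, 31, 37, 43]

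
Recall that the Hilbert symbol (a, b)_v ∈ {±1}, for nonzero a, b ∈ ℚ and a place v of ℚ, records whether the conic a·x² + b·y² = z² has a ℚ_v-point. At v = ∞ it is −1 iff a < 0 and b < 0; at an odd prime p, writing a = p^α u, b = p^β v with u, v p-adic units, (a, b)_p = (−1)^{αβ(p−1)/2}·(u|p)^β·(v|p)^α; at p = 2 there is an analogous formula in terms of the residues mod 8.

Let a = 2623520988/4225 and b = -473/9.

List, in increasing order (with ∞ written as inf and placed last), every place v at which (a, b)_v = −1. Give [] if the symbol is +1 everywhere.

[2, 17, 19, 43]

Mod squares: a ≡ 8097287, b ≡ -473. Check v ∈ {∞, 2, 3, 5, 11, 13, 17, 19, 43, 53}.
v=19: a=19^1·(≡14), b=19^0·(≡15) mod 19; (14|19)=-1, (15|19)=-1; (−1)^{1·0·9}·(-1)^0·(-1)^1 = -1.
v=2: v_2(a)=2, v_2(b)=0; units ≡ 7, 7 (mod 8); ε·ε+αω+βω = 1·1+2·0+0·0 ≡ 1  ⇒  (a,b)_2 = -1.
v=43: a=43^1·(≡29), b=43^1·(≡37) mod 43; (29|43)=-1, (37|43)=-1; (−1)^{1·1·21}·(-1)^1·(-1)^1 = -1.
v=3: a=3^4·(≡2), b=3^-2·(≡1) mod 3; (2|3)=-1, (1|3)=+1; (−1)^{4·-2·1}·(-1)^-2·(+1)^4 = +1.
v=13: a=13^-2·(≡3), b=13^0·(≡11) mod 13; (3|13)=+1, (11|13)=-1; (−1)^{-2·0·6}·(+1)^0·(-1)^-2 = +1.
v=∞: 8097287 > 0 and -473 < 0  ⇒  (a,b)_∞ = +1.
v=53: a=53^1·(≡8), b=53^0·(≡24) mod 53; (8|53)=-1, (24|53)=+1; (−1)^{1·0·26}·(-1)^0·(+1)^1 = +1.
v=11: a=11^1·(≡7), b=11^1·(≡5) mod 11; (7|11)=-1, (5|11)=+1; (−1)^{1·1·5}·(-1)^1·(+1)^1 = +1.
v=5: a=5^-2·(≡2), b=5^0·(≡3) mod 5; (2|5)=-1, (3|5)=-1; (−1)^{-2·0·2}·(-1)^0·(-1)^-2 = +1.
v=17: a=17^1·(≡10), b=17^0·(≡6) mod 17; (10|17)=-1, (6|17)=-1; (−1)^{1·0·8}·(-1)^0·(-1)^1 = -1.
(8097287, -473 / ℚ) ramifies at {2, 17, 19, 43}: a division algebra.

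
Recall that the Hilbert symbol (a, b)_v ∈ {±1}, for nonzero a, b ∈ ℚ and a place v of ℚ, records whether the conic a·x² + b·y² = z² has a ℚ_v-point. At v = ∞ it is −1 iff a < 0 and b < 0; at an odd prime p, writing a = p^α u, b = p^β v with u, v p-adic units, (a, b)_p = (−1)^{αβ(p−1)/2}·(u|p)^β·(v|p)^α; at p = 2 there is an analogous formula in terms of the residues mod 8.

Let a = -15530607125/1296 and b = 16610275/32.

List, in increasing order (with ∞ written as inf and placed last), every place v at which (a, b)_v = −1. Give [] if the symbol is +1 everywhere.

Mod squares: a ≡ -17765, b ≡ 38. Check v ∈ {∞, 2, 3, 5, 11, 17, 19}.
v=5: a=5^3·(≡3), b=5^2·(≡3) mod 5; (3|5)=-1, (3|5)=-1; (−1)^{3·2·2}·(-1)^2·(-1)^3 = -1.
v=17: a=17^3·(≡2), b=17^2·(≡1) mod 17; (2|17)=+1, (1|17)=+1; (−1)^{3·2·8}·(+1)^2·(+1)^3 = +1.
v=3: a=3^-4·(≡1), b=3^0·(≡2) mod 3; (1|3)=+1, (2|3)=-1; (−1)^{-4·0·1}·(+1)^0·(-1)^-4 = +1.
v=11: a=11^3·(≡2), b=11^2·(≡5) mod 11; (2|11)=-1, (5|11)=+1; (−1)^{3·2·5}·(-1)^2·(+1)^3 = +1.
v=∞: -17765 < 0 and 38 > 0  ⇒  (a,b)_∞ = +1.
v=2: v_2(a)=-4, v_2(b)=-5; units ≡ 3, 3 (mod 8); ε·ε+αω+βω = 1·1+-4·1+-5·1 ≡ 0  ⇒  (a,b)_2 = +1.
v=19: a=19^1·(≡3), b=19^1·(≡10) mod 19; (3|19)=-1, (10|19)=-1; (−1)^{1·1·9}·(-1)^1·(-1)^1 = -1.
|Ram(-17765, 38)| = 2, even; anisotropic at {5, 19}.

[5, 19]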